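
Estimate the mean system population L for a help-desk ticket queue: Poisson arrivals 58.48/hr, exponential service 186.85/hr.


ρ = λ/μ = 58.48/186.85 = 0.3130
L = ρ/(1−ρ) = 0.3130/(1 − 0.3130) = 0.3130/0.6870 = 0.4556

Final: 0.4556


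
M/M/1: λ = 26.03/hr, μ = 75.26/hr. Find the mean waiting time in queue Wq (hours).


ρ = 26.03/75.26 = 0.3459
Wq = ρ/(μ−λ) = 0.3459/(75.26 − 26.03) = 0.3459/49.23 = 0.007026 hr

Final: 0.007026 hr


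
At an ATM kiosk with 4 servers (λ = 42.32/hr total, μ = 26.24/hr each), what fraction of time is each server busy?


ρ = λ/(cμ) = 42.32/(4·26.24) = 42.32/104.96 = 0.4032

Final: 0.4032


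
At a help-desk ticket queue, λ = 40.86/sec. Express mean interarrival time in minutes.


Mean interarrival time = 1/λ = 1/40.86 second = 0.02447 second
In minutes: 0.02447 × 0.0166667 = 0.0004079 min

Final: 0.0004079 min


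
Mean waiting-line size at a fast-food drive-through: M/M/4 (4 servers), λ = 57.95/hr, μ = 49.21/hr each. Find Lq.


a = λ/μ = 1.1776; ρ = a/4 = 0.2944
P₀ = 0.307057
Lq = P₀·a^c·ρ / (c!·(1−ρ)²) = 0.307057·1.92309·0.2944/(24·0.49787)
= 0.01455

Final: 0.01455


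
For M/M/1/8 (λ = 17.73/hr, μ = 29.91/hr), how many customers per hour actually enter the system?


ρ = 0.5928; P_K = (1−ρ)ρ^8/(1−ρ^9) = 0.006265
λ_eff = λ(1 − P_K) = 17.73·(1 − 0.006265) = 17.73·0.993735 = 17.6189 /hr

Final: 17.6189 /hr


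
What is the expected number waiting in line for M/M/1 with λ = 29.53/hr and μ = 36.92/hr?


ρ = 29.53/36.92 = 0.7998
Lq = ρ²/(1−ρ) = 0.6397/0.2002 = 3.1961

Final: 3.1961


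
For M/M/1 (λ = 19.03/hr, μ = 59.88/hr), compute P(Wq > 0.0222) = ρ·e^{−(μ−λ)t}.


ρ = 19.03/59.88 = 0.3178
P(Wq > t) = ρ·e^{−(μ−λ)t} = 0.3178·e^{−0.9069}
= 0.3178·0.403786 = 0.128324

Final: 0.128324


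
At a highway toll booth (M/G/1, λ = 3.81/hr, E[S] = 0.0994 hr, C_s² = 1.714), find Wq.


ρ = λ·E[S] = 3.81·0.0994 = 0.3787
E[S²] = E[S]²(1+C_s²) = 0.0994²·(1+1.714) = 0.026815
Wq = λ·E[S²]/(2(1−ρ)) = 3.81·0.026815/(2·0.6213) = 0.08222 hr

Final: 0.08222 hr


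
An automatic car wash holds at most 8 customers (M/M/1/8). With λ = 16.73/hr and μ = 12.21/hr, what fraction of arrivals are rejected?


ρ = λ/μ = 16.73/12.21 = 1.3702
P_K = (1−ρ)ρ^K/(1−ρ^(K+1)) = (-0.3702·12.423450)/(1 − 17.022467)
= -4.599017/-16.022467 = 0.287035

Final: 0.287035


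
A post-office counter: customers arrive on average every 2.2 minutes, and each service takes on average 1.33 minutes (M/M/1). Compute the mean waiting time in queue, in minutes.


λ = 60/2.2 = 27.2727 /hr
μ = 60/1.33 = 45.1128 /hr
ρ = λ/μ = 27.2727/45.1128 = 0.6045
Wq = ρ/(μ−λ) = 0.6045/(45.1128−27.2727) = 0.03389 hr
In minutes: 0.03389·60 = 2.033 min

Final: 2.033 min


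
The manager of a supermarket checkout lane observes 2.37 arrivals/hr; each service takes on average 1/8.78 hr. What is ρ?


ρ = λ/μ = 2.37/8.78 = 0.2699

Final: 0.2699


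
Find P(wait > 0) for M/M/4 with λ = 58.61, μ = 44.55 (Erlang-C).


a = λ/μ = 1.3156; ρ = a/4 = 0.3289
P₀ = 0.266916 (from M/M/c formula)
C(c,a) = [a^c/(c!(1−ρ))]·P₀ = [2.99568/(24·0.6711)]·0.266916
= 0.18599·0.266916 = 0.049645

Final: 0.049645


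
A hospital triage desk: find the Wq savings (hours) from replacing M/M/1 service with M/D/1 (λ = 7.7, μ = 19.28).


ρ = 7.7/19.28 = 0.3994
Wq(M/M/1) = ρ/(μ−λ) = 0.3994/11.58 = 0.03449 hr
Wq(M/D/1) = ρ/(2(μ−λ)) = 0.01724 hr
Savings = 0.03449 − 0.01724 = 0.01724 hr

Final: 0.01724 hr


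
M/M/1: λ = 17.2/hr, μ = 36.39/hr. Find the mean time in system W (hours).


W = 1/(μ−λ) = 1/(36.39 − 17.2) = 1/19.19 = 0.05211 hr

Final: 0.05211 hr


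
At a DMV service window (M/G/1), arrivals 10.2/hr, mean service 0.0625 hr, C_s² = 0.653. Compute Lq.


ρ = λ·E[S] = 10.2·0.0625 = 0.6375
Lq = ρ²(1+C_s²)/(2(1−ρ)) = 0.4064·(1+0.653)/(2·0.3625)
= 0.4064·1.6530/0.7250 = 0.92661

Final: 0.92661


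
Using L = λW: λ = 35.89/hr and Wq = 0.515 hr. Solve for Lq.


Lq = λWq = 35.89·0.515 = 18.4834

Final: 18.4834


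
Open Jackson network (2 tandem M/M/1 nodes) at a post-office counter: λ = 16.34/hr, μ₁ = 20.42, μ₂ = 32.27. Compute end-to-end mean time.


Each node sees arrival rate λ = 16.34/hr (tandem ⇒ throughput preserved).
W₁ = 1/(μ₁−λ) = 1/(20.42−16.34) = 0.24510 hr
W₂ = 1/(μ₂−λ) = 1/(32.27−16.34) = 0.06277 hr
W_total = W₁ + W₂ = 0.24510 + 0.06277 = 0.30787 hr

Final: 0.30787 hr


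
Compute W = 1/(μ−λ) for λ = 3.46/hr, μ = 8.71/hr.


W = 1/(μ−λ) = 1/(8.71 − 3.46) = 1/5.25 = 0.1905 hr

Final: 0.1905 hr


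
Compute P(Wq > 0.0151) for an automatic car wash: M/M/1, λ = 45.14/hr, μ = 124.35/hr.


ρ = 45.14/124.35 = 0.3630
P(Wq > t) = ρ·e^{−(μ−λ)t} = 0.3630·e^{−1.1961}
= 0.3630·0.302380 = 0.109766

Final: 0.109766


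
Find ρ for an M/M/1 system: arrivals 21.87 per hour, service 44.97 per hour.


ρ = λ/μ = 21.87/44.97 = 0.4863

Final: 0.4863


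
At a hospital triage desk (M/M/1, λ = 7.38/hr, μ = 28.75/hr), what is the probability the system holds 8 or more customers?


ρ = 7.38/28.75 = 0.2567
P(N ≥ n) = ρ^n = 0.2567^8 = 0.00001885

Final: 0.00001885


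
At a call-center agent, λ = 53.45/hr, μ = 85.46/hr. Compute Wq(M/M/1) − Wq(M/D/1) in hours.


ρ = 53.45/85.46 = 0.6254
Wq(M/M/1) = ρ/(μ−λ) = 0.6254/32.01 = 0.01954 hr
Wq(M/D/1) = ρ/(2(μ−λ)) = 0.009769 hr
Savings = 0.01954 − 0.009769 = 0.009769 hr

Final: 0.009769 hr


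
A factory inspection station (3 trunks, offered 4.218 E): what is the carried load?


B(3,4.218) = 0.469830 (Erlang-B)
Carried load = a(1 − B) = 4.218·(1 − 0.469830) = 4.218·0.530170 = 2.2363 E

Final: 2.2363 Erlangs


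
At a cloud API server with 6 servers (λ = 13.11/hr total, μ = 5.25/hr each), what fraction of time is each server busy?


ρ = λ/(cμ) = 13.11/(6·5.25) = 13.11/31.50 = 0.4162

Final: 0.4162


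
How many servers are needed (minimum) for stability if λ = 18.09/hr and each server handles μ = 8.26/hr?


Stability requires cμ > λ ⇔ c > λ/μ.
λ/μ = 18.09/8.26 = 2.1901
Minimum integer c = ⌊2.1901⌋ + 1 = 3
Check: 3·8.26 = 24.78 > 18.09, while 2·8.26 = 16.52 ≤ 18.09

Final: 3 servers


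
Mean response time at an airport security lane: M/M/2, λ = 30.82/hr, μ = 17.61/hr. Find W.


a = 1.7501; ρ = 0.8751; P₀ = 0.066626
Lq = P₀·a^c·ρ/(c!(1−ρ)²) = 5.72109
Wq = Lq/λ = 5.72109/30.82 = 0.18563 hr
W = Wq + 1/μ = 0.18563 + 0.05679 = 0.24242 hr

Final: 0.24242 hr


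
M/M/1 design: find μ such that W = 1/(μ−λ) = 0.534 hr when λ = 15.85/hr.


W = 1/(μ−λ) ⇒ μ − λ = 1/W = 1/0.534 = 1.8727
μ = λ + 1/W = 15.85 + 1.8727 = 17.7227 per hr

Final: 17.7227 /hr


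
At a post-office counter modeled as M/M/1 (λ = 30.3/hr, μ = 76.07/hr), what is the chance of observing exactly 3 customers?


ρ = 30.3/76.07 = 0.3983
P_n = (1−ρ)·ρ^n = (1 − 0.3983)·0.3983^3 = 0.6017·0.063196 = 0.038024

Final: 0.038024


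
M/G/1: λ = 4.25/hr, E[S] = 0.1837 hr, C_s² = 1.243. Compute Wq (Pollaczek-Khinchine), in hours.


ρ = λ·E[S] = 4.25·0.1837 = 0.7807
E[S²] = E[S]²(1+C_s²) = 0.1837²·(1+1.243) = 0.075692
Wq = λ·E[S²]/(2(1−ρ)) = 4.25·0.075692/(2·0.2193) = 0.73353 hr

Final: 0.73353 hr


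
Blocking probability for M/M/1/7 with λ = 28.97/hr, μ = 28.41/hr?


ρ = λ/μ = 28.97/28.41 = 1.0197
P_K = (1−ρ)ρ^K/(1−ρ^(K+1)) = (-0.01971·1.146412)/(1 − 1.169010)
= -0.022597/-0.169010 = 0.133705

Final: 0.133705


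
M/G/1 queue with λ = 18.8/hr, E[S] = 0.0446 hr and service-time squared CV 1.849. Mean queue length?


ρ = λ·E[S] = 18.8·0.0446 = 0.8385
Lq = ρ²(1+C_s²)/(2(1−ρ)) = 0.7030·(1+1.849)/(2·0.1615)
= 0.7030·2.8490/0.3230 = 6.20043

Final: 6.20043


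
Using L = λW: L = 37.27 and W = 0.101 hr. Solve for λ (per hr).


λ = L/W = 37.27/0.101 = 369.0099 /hr

Final: 369.0099 /hr


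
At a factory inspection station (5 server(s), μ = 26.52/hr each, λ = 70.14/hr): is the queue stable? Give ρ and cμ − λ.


Total capacity cμ = 5·26.52 = 132.60/hr
ρ = λ/(cμ) = 70.14/132.60 = 0.5290
Stable ⇔ ρ < 1: YES
Spare capacity = cμ − λ = 132.60 − 70.14 = 62.46/hr

Final: ρ = 0.5290; stable; margin = 62.46/hr


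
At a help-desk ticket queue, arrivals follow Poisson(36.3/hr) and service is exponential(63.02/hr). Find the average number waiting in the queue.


ρ = 36.3/63.02 = 0.5760
Lq = ρ²/(1−ρ) = 0.3318/0.4240 = 0.7825

Final: 0.7825


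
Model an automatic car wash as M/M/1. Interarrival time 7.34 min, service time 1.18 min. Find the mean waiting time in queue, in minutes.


λ = 60/7.34 = 8.1744 /hr
μ = 60/1.18 = 50.8475 /hr
ρ = λ/μ = 8.1744/50.8475 = 0.1608
Wq = ρ/(μ−λ) = 0.1608/(50.8475−8.1744) = 0.003767 hr
In minutes: 0.003767·60 = 0.2260 min

Final: 0.2260 min


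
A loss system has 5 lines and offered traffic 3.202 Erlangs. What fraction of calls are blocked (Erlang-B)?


B(c,a) = (a^c/c!) / Σ_{k=0}^{c} a^k/k!
a^5/5! = 2.804952
Σ terms (k=0..5): 1.00000 + 3.20200 + 5.12640 + 5.47158 + 4.38000 + 2.80495 = 21.984933
B = 2.804952/21.984933 = 0.127585

Final: 0.127585


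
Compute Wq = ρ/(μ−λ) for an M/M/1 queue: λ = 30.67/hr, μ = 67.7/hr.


ρ = 30.67/67.7 = 0.4530
Wq = ρ/(μ−λ) = 0.4530/(67.7 − 30.67) = 0.4530/37.03 = 0.01223 hr

Final: 0.01223 hr


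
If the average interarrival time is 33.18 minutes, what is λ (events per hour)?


λ = 1/(interarrival time) in consistent units.
1 hour = 60 min, so λ = 60/33.18 = 1.8083 per hour

Final: 1.8083 /hr


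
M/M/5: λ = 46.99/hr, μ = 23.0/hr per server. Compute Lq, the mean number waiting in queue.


a = λ/μ = 2.0430; ρ = a/5 = 0.4086
P₀ = 0.128554
Lq = P₀·a^c·ρ / (c!·(1−ρ)²) = 0.128554·35.59492·0.4086/(120·0.34974)
= 0.04455

Final: 0.04455


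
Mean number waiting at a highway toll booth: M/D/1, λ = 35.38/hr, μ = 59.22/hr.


ρ = 35.38/59.22 = 0.5974
M/D/1: Lq = ρ²/(2(1−ρ)) = 0.3569/(2·0.4026) = 0.44331

Final: 0.44331


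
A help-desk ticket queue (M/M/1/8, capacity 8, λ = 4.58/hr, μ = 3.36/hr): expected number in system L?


ρ = 4.58/3.36 = 1.3631
L = ρ[1 − (K+1)ρ^K + Kρ^(K+1)] / [(1−ρ)(1−ρ^(K+1))]
Numerator: 1.3631·(1 − 9·11.918171 + 8·16.245602) = 32.307099
Denominator: (-0.3631)·(-15.245602) = 5.535605
L = 32.307099/5.535605 = 5.8362

Final: 5.8362


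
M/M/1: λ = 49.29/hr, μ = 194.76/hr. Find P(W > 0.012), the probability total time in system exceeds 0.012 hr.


W ~ Exponential(μ−λ) for M/M/1.
μ − λ = 194.76 − 49.29 = 145.4700
P(W > t) = e^{−(μ−λ)t} = e^{−1.7456} = 0.174533

Final: 0.174533


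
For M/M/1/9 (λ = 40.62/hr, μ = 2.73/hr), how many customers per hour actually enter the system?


ρ = 14.8791; P_K = (1−ρ)ρ^9/(1−ρ^10) = 0.932792
λ_eff = λ(1 − P_K) = 40.62·(1 − 0.932792) = 40.62·0.067208 = 2.7300 /hr

Final: 2.7300 /hr


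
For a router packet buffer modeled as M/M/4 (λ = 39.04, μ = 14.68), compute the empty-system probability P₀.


a = λ/μ = 39.04/14.68 = 2.6594; ρ = a/c = 0.6649
Σ_{k=0}^{3} a^k/k! (terms k=0..3) = 1.00000 + 2.65940 + 3.53621 + 3.13473 = 10.33034
Tail: a^4/(4!(1−ρ)) = 50.01900/(24·0.3351) = 6.21849
P₀ = 1/(10.33034 + 6.21849) = 1/16.54882 = 0.060427

Final: 0.060427


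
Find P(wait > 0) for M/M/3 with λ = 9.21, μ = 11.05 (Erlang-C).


a = λ/μ = 0.8335; ρ = a/3 = 0.2778
P₀ = 0.432066 (from M/M/c formula)
C(c,a) = [a^c/(c!(1−ρ))]·P₀ = [0.57902/(6·0.7222)]·0.432066
= 0.13363·0.432066 = 0.057736

Final: 0.057736


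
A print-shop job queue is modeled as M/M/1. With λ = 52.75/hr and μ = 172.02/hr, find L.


ρ = λ/μ = 52.75/172.02 = 0.3067
L = ρ/(1−ρ) = 0.3067/(1 − 0.3067) = 0.3067/0.6933 = 0.4423

Final: 0.4423


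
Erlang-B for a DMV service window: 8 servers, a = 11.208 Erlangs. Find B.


B(c,a) = (a^c/c!) / Σ_{k=0}^{c} a^k/k!
a^8/8! = 6175.959719
Σ terms (k=0..8): 1.00000 + 11.20800 + 62.80963 + 234.65679 + 657.50831 + 1473.87063 + 2753.19034 + 4408.25105 + 6175.95972 = 15778.454470
B = 6175.959719/15778.454470 = 0.391417

Final: 0.391417


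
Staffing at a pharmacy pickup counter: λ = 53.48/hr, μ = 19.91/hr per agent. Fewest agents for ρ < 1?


Stability requires cμ > λ ⇔ c > λ/μ.
λ/μ = 53.48/19.91 = 2.6861
Minimum integer c = ⌊2.6861⌋ + 1 = 3
Check: 3·19.91 = 59.73 > 53.48, while 2·19.91 = 39.82 ≤ 53.48

Final: 3 servers


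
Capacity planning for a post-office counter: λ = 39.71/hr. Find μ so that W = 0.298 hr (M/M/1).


W = 1/(μ−λ) ⇒ μ − λ = 1/W = 1/0.298 = 3.3557
μ = λ + 1/W = 39.71 + 3.3557 = 43.0657 per hr

Final: 43.0657 /hr


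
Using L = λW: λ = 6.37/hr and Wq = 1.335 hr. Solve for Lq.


Lq = λWq = 6.37·1.335 = 8.5039

Final: 8.5039


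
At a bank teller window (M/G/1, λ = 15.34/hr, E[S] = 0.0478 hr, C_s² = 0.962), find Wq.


ρ = λ·E[S] = 15.34·0.0478 = 0.7333
E[S²] = E[S]²(1+C_s²) = 0.0478²·(1+0.962) = 0.004483
Wq = λ·E[S²]/(2(1−ρ)) = 15.34·0.004483/(2·0.2667) = 0.12890 hr

Final: 0.12890 hr


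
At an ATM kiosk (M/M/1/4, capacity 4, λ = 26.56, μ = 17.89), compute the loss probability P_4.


ρ = λ/μ = 26.56/17.89 = 1.4846
P_K = (1−ρ)ρ^K/(1−ρ^(K+1)) = (-0.4846·4.858150)/(1 − 7.212547)
= -2.354397/-6.212547 = 0.378975

Final: 0.378975


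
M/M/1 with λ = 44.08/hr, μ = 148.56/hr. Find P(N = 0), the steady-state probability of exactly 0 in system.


ρ = 44.08/148.56 = 0.2967
P_n = (1−ρ)·ρ^n = (1 − 0.2967)·0.2967^0 = 0.7033·1.000000 = 0.703285

Final: 0.703285


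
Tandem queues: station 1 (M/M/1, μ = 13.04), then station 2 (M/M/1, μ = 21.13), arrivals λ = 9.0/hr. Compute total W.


Each node sees arrival rate λ = 9.0/hr (tandem ⇒ throughput preserved).
W₁ = 1/(μ₁−λ) = 1/(13.04−9.0) = 0.24752 hr
W₂ = 1/(μ₂−λ) = 1/(21.13−9.0) = 0.08244 hr
W_total = W₁ + W₂ = 0.24752 + 0.08244 = 0.32996 hr

Final: 0.32996 hr


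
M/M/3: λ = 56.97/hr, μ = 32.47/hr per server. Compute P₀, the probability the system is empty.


a = λ/μ = 56.97/32.47 = 1.7545; ρ = a/c = 0.5848
Σ_{k=0}^{2} a^k/k! (terms k=0..2) = 1.00000 + 1.75454 + 1.53921 = 4.29375
Tail: a^3/(3!(1−ρ)) = 5.40122/(6·0.4152) = 2.16837
P₀ = 1/(4.29375 + 2.16837) = 1/6.46212 = 0.154748

Final: 0.154748


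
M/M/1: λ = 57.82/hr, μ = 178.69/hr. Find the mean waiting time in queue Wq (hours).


ρ = 57.82/178.69 = 0.3236
Wq = ρ/(μ−λ) = 0.3236/(178.69 − 57.82) = 0.3236/120.87 = 0.002677 hr

Final: 0.002677 hr


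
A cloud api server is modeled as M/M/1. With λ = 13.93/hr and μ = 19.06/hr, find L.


ρ = λ/μ = 13.93/19.06 = 0.7308
L = ρ/(1−ρ) = 0.7308/(1 − 0.7308) = 0.7308/0.2692 = 2.7154

Final: 2.7154


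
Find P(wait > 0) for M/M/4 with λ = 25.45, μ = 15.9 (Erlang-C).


a = λ/μ = 1.6006; ρ = a/4 = 0.4002
P₀ = 0.199161 (from M/M/c formula)
C(c,a) = [a^c/(c!(1−ρ))]·P₀ = [6.56391/(24·0.5998)]·0.199161
= 0.45595·0.199161 = 0.090807

Final: 0.090807


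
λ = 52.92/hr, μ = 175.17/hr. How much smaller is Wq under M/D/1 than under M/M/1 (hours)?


ρ = 52.92/175.17 = 0.3021
Wq(M/M/1) = ρ/(μ−λ) = 0.3021/122.25 = 0.002471 hr
Wq(M/D/1) = ρ/(2(μ−λ)) = 0.001236 hr
Savings = 0.002471 − 0.001236 = 0.001236 hr

Final: 0.001236 hr


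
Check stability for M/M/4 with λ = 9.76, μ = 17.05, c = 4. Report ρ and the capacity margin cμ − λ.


Total capacity cμ = 4·17.05 = 68.20/hr
ρ = λ/(cμ) = 9.76/68.20 = 0.1431
Stable ⇔ ρ < 1: YES
Spare capacity = cμ − λ = 68.20 − 9.76 = 58.44/hr

Final: ρ = 0.1431; stable; margin = 58.44/hr


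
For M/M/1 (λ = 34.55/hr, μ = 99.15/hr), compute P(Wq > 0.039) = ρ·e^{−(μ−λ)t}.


ρ = 34.55/99.15 = 0.3485
P(Wq > t) = ρ·e^{−(μ−λ)t} = 0.3485·e^{−2.5194}
= 0.3485·0.080508 = 0.028054

Final: 0.028054


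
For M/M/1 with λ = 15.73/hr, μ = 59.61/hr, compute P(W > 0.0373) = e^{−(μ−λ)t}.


W ~ Exponential(μ−λ) for M/M/1.
μ − λ = 59.61 − 15.73 = 43.8800
P(W > t) = e^{−(μ−λ)t} = e^{−1.6367} = 0.194617

Final: 0.194617


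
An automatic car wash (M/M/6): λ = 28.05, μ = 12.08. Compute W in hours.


a = 2.3220; ρ = 0.3870; P₀ = 0.097718
Lq = P₀·a^c·ρ/(c!(1−ρ)²) = 0.02191
Wq = Lq/λ = 0.02191/28.05 = 0.0007811 hr
W = Wq + 1/μ = 0.0007811 + 0.08278 = 0.08356 hr

Final: 0.08356 hr


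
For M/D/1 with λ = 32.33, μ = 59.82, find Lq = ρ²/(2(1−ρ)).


ρ = 32.33/59.82 = 0.5405
M/D/1: Lq = ρ²/(2(1−ρ)) = 0.2921/(2·0.4595) = 0.31780

Final: 0.31780


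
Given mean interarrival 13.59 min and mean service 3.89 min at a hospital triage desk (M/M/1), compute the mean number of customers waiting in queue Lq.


λ = 60/13.59 = 4.4150 /hr
μ = 60/3.89 = 15.4242 /hr
ρ = λ/μ = 4.4150/15.4242 = 0.2862
Lq = ρ²/(1−ρ) = 0.08193/0.7138 = 0.1148

Final: 0.1148


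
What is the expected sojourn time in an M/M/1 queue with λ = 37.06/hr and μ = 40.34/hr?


W = 1/(μ−λ) = 1/(40.34 − 37.06) = 1/3.28 = 0.3049 hr

Final: 0.3049 hr


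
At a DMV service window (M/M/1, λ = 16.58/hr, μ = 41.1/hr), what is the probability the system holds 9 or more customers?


ρ = 16.58/41.1 = 0.4034
P(N ≥ n) = ρ^n = 0.4034^9 = 0.0002829

Final: 0.0002829


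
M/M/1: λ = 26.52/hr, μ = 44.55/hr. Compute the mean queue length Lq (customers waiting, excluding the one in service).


ρ = 26.52/44.55 = 0.5953
Lq = ρ²/(1−ρ) = 0.3544/0.4047 = 0.8756

Final: 0.8756


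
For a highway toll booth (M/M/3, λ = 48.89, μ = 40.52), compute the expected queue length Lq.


a = λ/μ = 1.2066; ρ = a/3 = 0.4022
P₀ = 0.292042
Lq = P₀·a^c·ρ / (c!·(1−ρ)²) = 0.292042·1.75651·0.4022/(6·0.35738)
= 0.09622

Final: 0.09622


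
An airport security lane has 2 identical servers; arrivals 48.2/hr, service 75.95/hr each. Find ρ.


ρ = λ/(cμ) = 48.2/(2·75.95) = 48.2/151.90 = 0.3173

Final: 0.3173


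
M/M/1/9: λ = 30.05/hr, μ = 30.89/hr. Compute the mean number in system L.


ρ = 30.05/30.89 = 0.9728
L = ρ[1 − (K+1)ρ^K + Kρ^(K+1)] / [(1−ρ)(1−ρ^(K+1))]
Numerator: 0.9728·(1 − 10·0.780260 + 9·0.759042) = 0.027998
Denominator: (0.02719)·(0.240958) = 0.006552
L = 0.027998/0.006552 = 4.2728

Final: 4.2728


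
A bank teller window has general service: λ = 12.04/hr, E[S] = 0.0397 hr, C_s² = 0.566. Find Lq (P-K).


ρ = λ·E[S] = 12.04·0.0397 = 0.4780
Lq = ρ²(1+C_s²)/(2(1−ρ)) = 0.2285·(1+0.566)/(2·0.5220)
= 0.2285·1.5660/1.0440 = 0.34270

Final: 0.34270


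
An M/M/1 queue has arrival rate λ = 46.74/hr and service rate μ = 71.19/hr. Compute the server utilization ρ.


ρ = λ/μ = 46.74/71.19 = 0.6566

Final: 0.6566


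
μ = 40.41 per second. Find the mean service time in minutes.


Mean service time = 1/μ = 1/40.41 second = 0.02475 second
In minutes: 0.02475 × 0.0166667 = 0.0004124 min

Final: 0.0004124 min


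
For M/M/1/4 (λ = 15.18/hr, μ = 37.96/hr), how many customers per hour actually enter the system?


ρ = 0.3999; P_K = (1−ρ)ρ^4/(1−ρ^5) = 0.015505
λ_eff = λ(1 − P_K) = 15.18·(1 − 0.015505) = 15.18·0.984495 = 14.9446 /hr

Final: 14.9446 /hr


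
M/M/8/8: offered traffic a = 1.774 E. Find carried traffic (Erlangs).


B(8,1.774) = 0.0004128 (Erlang-B)
Carried load = a(1 − B) = 1.774·(1 − 0.0004128) = 1.774·0.999587 = 1.7733 E

Final: 1.7733 Erlangs


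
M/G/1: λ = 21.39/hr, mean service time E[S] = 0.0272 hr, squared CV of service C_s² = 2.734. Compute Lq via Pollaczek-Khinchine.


ρ = λ·E[S] = 21.39·0.0272 = 0.5818
Lq = ρ²(1+C_s²)/(2(1−ρ)) = 0.3385·(1+2.734)/(2·0.4182)
= 0.3385·3.7340/0.8364 = 1.51122

Final: 1.51122


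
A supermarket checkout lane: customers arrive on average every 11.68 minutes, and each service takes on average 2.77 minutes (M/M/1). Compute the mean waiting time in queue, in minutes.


λ = 60/11.68 = 5.1370 /hr
μ = 60/2.77 = 21.6606 /hr
ρ = λ/μ = 5.1370/21.6606 = 0.2372
Wq = ρ/(μ−λ) = 0.2372/(21.6606−5.1370) = 0.01435 hr
In minutes: 0.01435·60 = 0.8612 min

Final: 0.8612 min


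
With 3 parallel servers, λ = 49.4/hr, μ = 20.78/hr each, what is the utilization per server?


ρ = λ/(cμ) = 49.4/(3·20.78) = 49.4/62.34 = 0.7924

Final: 0.7924


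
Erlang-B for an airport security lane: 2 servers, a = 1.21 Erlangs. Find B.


B(c,a) = (a^c/c!) / Σ_{k=0}^{c} a^k/k!
a^2/2! = 0.732050
Σ terms (k=0..2): 1.00000 + 1.21000 + 0.73205 = 2.942050
B = 0.732050/2.942050 = 0.248823

Final: 0.248823


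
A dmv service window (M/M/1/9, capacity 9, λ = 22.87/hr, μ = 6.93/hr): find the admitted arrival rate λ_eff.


ρ = 3.3001; P_K = (1−ρ)ρ^9/(1−ρ^10) = 0.696987
λ_eff = λ(1 − P_K) = 22.87·(1 − 0.696987) = 22.87·0.303013 = 6.9299 /hr

Final: 6.9299 /hr


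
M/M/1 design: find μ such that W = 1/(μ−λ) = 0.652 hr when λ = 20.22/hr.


W = 1/(μ−λ) ⇒ μ − λ = 1/W = 1/0.652 = 1.5337
μ = λ + 1/W = 20.22 + 1.5337 = 21.7537 per hr

Final: 21.7537 /hr


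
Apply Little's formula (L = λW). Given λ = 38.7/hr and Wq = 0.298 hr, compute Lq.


Lq = λWq = 38.7·0.298 = 11.5326

Final: 11.5326


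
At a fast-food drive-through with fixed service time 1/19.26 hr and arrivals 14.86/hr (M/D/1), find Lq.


ρ = 14.86/19.26 = 0.7715
M/D/1: Lq = ρ²/(2(1−ρ)) = 0.5953/(2·0.2285) = 1.30286

Final: 1.30286


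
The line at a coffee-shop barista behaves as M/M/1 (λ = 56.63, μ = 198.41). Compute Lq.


ρ = 56.63/198.41 = 0.2854
Lq = ρ²/(1−ρ) = 0.08146/0.7146 = 0.1140

Final: 0.1140


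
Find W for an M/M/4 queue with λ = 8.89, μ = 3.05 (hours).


a = 2.9148; ρ = 0.7287; P₀ = 0.042781
Lq = P₀·a^c·ρ/(c!(1−ρ)²) = 1.27367
Wq = Lq/λ = 1.27367/8.89 = 0.14327 hr
W = Wq + 1/μ = 0.14327 + 0.32787 = 0.47114 hr

Final: 0.47114 hr


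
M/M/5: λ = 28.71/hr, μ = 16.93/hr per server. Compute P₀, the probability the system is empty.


a = λ/μ = 28.71/16.93 = 1.6958; ρ = a/c = 0.3392
Σ_{k=0}^{4} a^k/k! (terms k=0..4) = 1.00000 + 1.69581 + 1.43788 + 0.81279 + 0.34458 = 5.29106
Tail: a^5/(5!(1−ρ)) = 14.02430/(120·0.6608) = 0.17685
P₀ = 1/(5.29106 + 0.17685) = 1/5.46791 = 0.182885

Final: 0.182885


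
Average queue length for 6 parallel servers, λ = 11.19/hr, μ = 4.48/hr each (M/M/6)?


a = λ/μ = 2.4978; ρ = a/6 = 0.4163
P₀ = 0.081805
Lq = P₀·a^c·ρ / (c!·(1−ρ)²) = 0.081805·242.83564·0.4163/(720·0.34071)
= 0.03371

Final: 0.03371


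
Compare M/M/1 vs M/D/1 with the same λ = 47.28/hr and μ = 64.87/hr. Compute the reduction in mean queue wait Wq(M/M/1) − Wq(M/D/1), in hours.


ρ = 47.28/64.87 = 0.7288
Wq(M/M/1) = ρ/(μ−λ) = 0.7288/17.59 = 0.04144 hr
Wq(M/D/1) = ρ/(2(μ−λ)) = 0.02072 hr
Savings = 0.04144 − 0.02072 = 0.02072 hr

Final: 0.02072 hr


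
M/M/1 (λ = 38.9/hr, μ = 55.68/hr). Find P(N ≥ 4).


ρ = 38.9/55.68 = 0.6986
P(N ≥ n) = ρ^n = 0.6986^4 = 0.238233

Final: 0.238233


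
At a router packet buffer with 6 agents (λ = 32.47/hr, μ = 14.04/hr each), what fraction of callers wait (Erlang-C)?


a = λ/μ = 2.3127; ρ = a/6 = 0.3854
P₀ = 0.098644 (from M/M/c formula)
C(c,a) = [a^c/(c!(1−ρ))]·P₀ = [152.99988/(720·0.6146)]·0.098644
= 0.34578·0.098644 = 0.034109

Final: 0.034109


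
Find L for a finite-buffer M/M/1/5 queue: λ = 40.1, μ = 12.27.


ρ = 40.1/12.27 = 3.2681
L = ρ[1 − (K+1)ρ^K + Kρ^(K+1)] / [(1−ρ)(1−ρ^(K+1))]
Numerator: 3.2681·(1 − 6·372.819869 + 5·1218.425163) = 12602.598584
Denominator: (-2.2681)·(-1217.425163) = 2761.282989
L = 12602.598584/2761.282989 = 4.5640

Final: 4.5640


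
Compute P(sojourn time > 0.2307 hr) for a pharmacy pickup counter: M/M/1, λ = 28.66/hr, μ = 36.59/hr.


W ~ Exponential(μ−λ) for M/M/1.
μ − λ = 36.59 − 28.66 = 7.9300
P(W > t) = e^{−(μ−λ)t} = e^{−1.8295} = 0.160502

Final: 0.160502


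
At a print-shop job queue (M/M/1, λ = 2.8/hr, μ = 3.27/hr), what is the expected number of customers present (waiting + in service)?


ρ = λ/μ = 2.8/3.27 = 0.8563
L = ρ/(1−ρ) = 0.8563/(1 − 0.8563) = 0.8563/0.1437 = 5.9574

Final: 5.9574


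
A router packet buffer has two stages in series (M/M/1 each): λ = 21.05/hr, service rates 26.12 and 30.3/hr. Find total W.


Each node sees arrival rate λ = 21.05/hr (tandem ⇒ throughput preserved).
W₁ = 1/(μ₁−λ) = 1/(26.12−21.05) = 0.19724 hr
W₂ = 1/(μ₂−λ) = 1/(30.3−21.05) = 0.10811 hr
W_total = W₁ + W₂ = 0.19724 + 0.10811 = 0.30535 hr

Final: 0.30535 hr


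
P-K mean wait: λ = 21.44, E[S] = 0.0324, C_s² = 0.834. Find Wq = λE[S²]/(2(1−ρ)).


ρ = λ·E[S] = 21.44·0.0324 = 0.6947
E[S²] = E[S]²(1+C_s²) = 0.0324²·(1+0.834) = 0.001925
Wq = λ·E[S²]/(2(1−ρ)) = 21.44·0.001925/(2·0.3053) = 0.06759 hr

Final: 0.06759 hr


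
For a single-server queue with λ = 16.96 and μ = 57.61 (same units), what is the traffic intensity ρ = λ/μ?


ρ = λ/μ = 16.96/57.61 = 0.2944

Final: 0.2944


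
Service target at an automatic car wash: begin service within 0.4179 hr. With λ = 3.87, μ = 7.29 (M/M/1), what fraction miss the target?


ρ = 3.87/7.29 = 0.5309
P(Wq > t) = ρ·e^{−(μ−λ)t} = 0.5309·e^{−1.4292}
= 0.5309·0.239496 = 0.127140

Final: 0.127140


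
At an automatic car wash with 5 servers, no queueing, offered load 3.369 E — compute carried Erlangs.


B(5,3.369) = 0.142384 (Erlang-B)
Carried load = a(1 − B) = 3.369·(1 − 0.142384) = 3.369·0.857616 = 2.8893 E

Final: 2.8893 Erlangs


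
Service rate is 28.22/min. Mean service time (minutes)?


Mean service time = 1/μ = 1/28.22 minute = 0.03544 minute
In minutes: 0.03544 × 1 = 0.03544 min

Final: 0.03544 min


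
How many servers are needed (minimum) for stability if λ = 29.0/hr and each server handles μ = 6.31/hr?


Stability requires cμ > λ ⇔ c > λ/μ.
λ/μ = 29.0/6.31 = 4.5959
Minimum integer c = ⌊4.5959⌋ + 1 = 5
Check: 5·6.31 = 31.55 > 29.0, while 4·6.31 = 25.24 ≤ 29.0

Final: 5 servers


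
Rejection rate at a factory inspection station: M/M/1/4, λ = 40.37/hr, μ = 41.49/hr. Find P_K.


ρ = λ/μ = 40.37/41.49 = 0.9730
P_K = (1−ρ)ρ^K/(1−ρ^(K+1)) = (0.02699·0.896316)/(1 − 0.872121)
= 0.024196/0.127879 = 0.189206

Final: 0.189206


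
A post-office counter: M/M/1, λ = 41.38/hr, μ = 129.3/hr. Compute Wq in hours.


ρ = 41.38/129.3 = 0.3200
Wq = ρ/(μ−λ) = 0.3200/(129.3 − 41.38) = 0.3200/87.92 = 0.003640 hr

Final: 0.003640 hr


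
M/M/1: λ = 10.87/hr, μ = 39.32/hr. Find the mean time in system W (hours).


W = 1/(μ−λ) = 1/(39.32 − 10.87) = 1/28.45 = 0.03515 hr

Final: 0.03515 hr


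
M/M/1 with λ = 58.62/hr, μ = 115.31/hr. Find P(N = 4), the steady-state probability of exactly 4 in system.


ρ = 58.62/115.31 = 0.5084
P_n = (1−ρ)·ρ^n = (1 − 0.5084)·0.5084^4 = 0.4916·0.066791 = 0.032836

Final: 0.032836


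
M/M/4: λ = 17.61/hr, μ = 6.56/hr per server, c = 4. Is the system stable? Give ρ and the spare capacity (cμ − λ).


Total capacity cμ = 4·6.56 = 26.24/hr
ρ = λ/(cμ) = 17.61/26.24 = 0.6711
Stable ⇔ ρ < 1: YES
Spare capacity = cμ − λ = 26.24 − 17.61 = 8.63/hr

Final: ρ = 0.6711; stable; margin = 8.63/hr


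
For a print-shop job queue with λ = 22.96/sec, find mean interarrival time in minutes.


Mean interarrival time = 1/λ = 1/22.96 second = 0.04355 second
In minutes: 0.04355 × 0.0166667 = 0.0007259 min

Final: 0.0007259 min


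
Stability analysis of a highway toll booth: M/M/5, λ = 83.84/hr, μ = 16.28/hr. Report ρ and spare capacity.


Total capacity cμ = 5·16.28 = 81.40/hr
ρ = λ/(cμ) = 83.84/81.40 = 1.0300
Stable ⇔ ρ < 1: NO
Spare capacity = cμ − λ = 81.40 − 83.84 = -2.44/hr

Final: ρ = 1.0300; unstable; margin = -2.44/hr


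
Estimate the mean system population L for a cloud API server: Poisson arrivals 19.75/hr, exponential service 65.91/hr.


ρ = λ/μ = 19.75/65.91 = 0.2997
L = ρ/(1−ρ) = 0.2997/(1 − 0.2997) = 0.2997/0.7003 = 0.4279

Final: 0.4279


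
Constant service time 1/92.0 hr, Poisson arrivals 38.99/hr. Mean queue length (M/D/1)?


ρ = 38.99/92.0 = 0.4238
M/D/1: Lq = ρ²/(2(1−ρ)) = 0.1796/(2·0.5762) = 0.15586

Final: 0.15586


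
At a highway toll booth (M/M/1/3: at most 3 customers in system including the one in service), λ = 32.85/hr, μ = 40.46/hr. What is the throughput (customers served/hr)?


ρ = 0.8119; P_K = (1−ρ)ρ^3/(1−ρ^4) = 0.178029
λ_eff = λ(1 − P_K) = 32.85·(1 − 0.178029) = 32.85·0.821971 = 27.0017 /hr

Final: 27.0017 /hr


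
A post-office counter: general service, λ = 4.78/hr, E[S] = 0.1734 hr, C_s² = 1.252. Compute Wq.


ρ = λ·E[S] = 4.78·0.1734 = 0.8289
E[S²] = E[S]²(1+C_s²) = 0.1734²·(1+1.252) = 0.067712
Wq = λ·E[S²]/(2(1−ρ)) = 4.78·0.067712/(2·0.1711) = 0.94557 hr

Final: 0.94557 hr


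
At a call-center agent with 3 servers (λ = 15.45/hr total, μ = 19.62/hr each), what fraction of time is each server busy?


ρ = λ/(cμ) = 15.45/(3·19.62) = 15.45/58.86 = 0.2625

Final: 0.2625


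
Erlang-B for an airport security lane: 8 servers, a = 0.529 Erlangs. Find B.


B(c,a) = (a^c/c!) / Σ_{k=0}^{c} a^k/k!
a^8/8! = 0.0000001521
Σ terms (k=0..8): 1.00000 + 0.52900 + 0.13992 + 0.02467 + 0.003263 + 0.0003452 + 0.00003044 + 0.000002300 + 0.0000001521 = 1.697234
B = 0.0000001521/1.697234 = 0.00000008962

Final: 0.00000008962


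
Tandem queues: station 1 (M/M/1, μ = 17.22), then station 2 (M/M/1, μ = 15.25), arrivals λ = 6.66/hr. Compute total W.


Each node sees arrival rate λ = 6.66/hr (tandem ⇒ throughput preserved).
W₁ = 1/(μ₁−λ) = 1/(17.22−6.66) = 0.09470 hr
W₂ = 1/(μ₂−λ) = 1/(15.25−6.66) = 0.11641 hr
W_total = W₁ + W₂ = 0.09470 + 0.11641 = 0.21111 hr

Final: 0.21111 hr


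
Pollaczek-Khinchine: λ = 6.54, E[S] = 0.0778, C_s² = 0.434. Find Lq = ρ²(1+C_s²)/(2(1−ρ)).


ρ = λ·E[S] = 6.54·0.0778 = 0.5088
Lq = ρ²(1+C_s²)/(2(1−ρ)) = 0.2589·(1+0.434)/(2·0.4912)
= 0.2589·1.4340/0.9824 = 0.37791

Final: 0.37791


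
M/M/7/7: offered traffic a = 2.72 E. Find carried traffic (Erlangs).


B(7,2.72) = 0.014497 (Erlang-B)
Carried load = a(1 − B) = 2.72·(1 − 0.014497) = 2.72·0.985503 = 2.6806 E

Final: 2.6806 Erlangs


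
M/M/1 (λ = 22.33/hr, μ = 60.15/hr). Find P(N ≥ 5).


ρ = 22.33/60.15 = 0.3712
P(N ≥ n) = ρ^n = 0.3712^5 = 0.007051

Final: 0.007051


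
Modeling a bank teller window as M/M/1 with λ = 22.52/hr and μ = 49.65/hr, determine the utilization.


ρ = λ/μ = 22.52/49.65 = 0.4536

Final: 0.4536


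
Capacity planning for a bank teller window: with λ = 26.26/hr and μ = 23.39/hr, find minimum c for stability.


Stability requires cμ > λ ⇔ c > λ/μ.
λ/μ = 26.26/23.39 = 1.1227
Minimum integer c = ⌊1.1227⌋ + 1 = 2
Check: 2·23.39 = 46.78 > 26.26, while 1·23.39 = 23.39 ≤ 26.26

Final: 2 servers


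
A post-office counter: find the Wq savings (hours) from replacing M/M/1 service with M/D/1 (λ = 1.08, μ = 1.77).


ρ = 1.08/1.77 = 0.6102
Wq(M/M/1) = ρ/(μ−λ) = 0.6102/0.6900 = 0.88430 hr
Wq(M/D/1) = ρ/(2(μ−λ)) = 0.44215 hr
Savings = 0.88430 − 0.44215 = 0.44215 hr

Final: 0.44215 hr


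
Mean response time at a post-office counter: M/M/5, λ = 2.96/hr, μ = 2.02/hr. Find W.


a = 1.4653; ρ = 0.2931; P₀ = 0.230674
Lq = P₀·a^c·ρ/(c!(1−ρ)²) = 0.007616
Wq = Lq/λ = 0.007616/2.96 = 0.002573 hr
W = Wq + 1/μ = 0.002573 + 0.49505 = 0.49762 hr

Final: 0.49762 hr


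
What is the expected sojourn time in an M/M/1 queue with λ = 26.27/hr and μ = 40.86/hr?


W = 1/(μ−λ) = 1/(40.86 − 26.27) = 1/14.59 = 0.06854 hr

Final: 0.06854 hr


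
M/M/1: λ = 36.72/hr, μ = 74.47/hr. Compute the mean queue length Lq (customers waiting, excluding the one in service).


ρ = 36.72/74.47 = 0.4931
Lq = ρ²/(1−ρ) = 0.2431/0.5069 = 0.4796

Final: 0.4796


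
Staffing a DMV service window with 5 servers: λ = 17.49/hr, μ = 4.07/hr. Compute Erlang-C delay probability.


a = λ/μ = 4.2973; ρ = a/5 = 0.8595
P₀ = 0.007760 (from M/M/c formula)
C(c,a) = [a^c/(c!(1−ρ))]·P₀ = [1465.47023/(120·0.1405)]·0.007760
= 86.89487·0.007760 = 0.674330

Final: 0.674330


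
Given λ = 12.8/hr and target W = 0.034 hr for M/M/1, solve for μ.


W = 1/(μ−λ) ⇒ μ − λ = 1/W = 1/0.034 = 29.4118
μ = λ + 1/W = 12.8 + 29.4118 = 42.2118 per hr

Final: 42.2118 /hr


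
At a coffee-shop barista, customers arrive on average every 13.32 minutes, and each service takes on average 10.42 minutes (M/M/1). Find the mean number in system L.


λ = 60/13.32 = 4.5045 /hr
μ = 60/10.42 = 5.7582 /hr
ρ = λ/μ = 4.5045/5.7582 = 0.7823
L = ρ/(1−ρ) = 0.7823/0.2177 = 3.5931

Final: 3.5931


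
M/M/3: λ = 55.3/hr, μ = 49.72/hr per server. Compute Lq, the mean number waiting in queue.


a = λ/μ = 1.1122; ρ = a/3 = 0.3707
P₀ = 0.323084
Lq = P₀·a^c·ρ / (c!·(1−ρ)²) = 0.323084·1.37588·0.3707/(6·0.39596)
= 0.06937

Final: 0.06937


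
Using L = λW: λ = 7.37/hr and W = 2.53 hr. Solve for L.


L = λW = 7.37·2.53 = 18.6461

Final: 18.6461


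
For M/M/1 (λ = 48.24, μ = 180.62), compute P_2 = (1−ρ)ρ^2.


ρ = 48.24/180.62 = 0.2671
P_n = (1−ρ)·ρ^n = (1 − 0.2671)·0.2671^2 = 0.7329·0.071332 = 0.052280

Final: 0.052280


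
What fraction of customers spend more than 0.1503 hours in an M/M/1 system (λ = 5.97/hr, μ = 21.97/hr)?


W ~ Exponential(μ−λ) for M/M/1.
μ − λ = 21.97 − 5.97 = 16.0000
P(W > t) = e^{−(μ−λ)t} = e^{−2.4048} = 0.090284

Final: 0.090284


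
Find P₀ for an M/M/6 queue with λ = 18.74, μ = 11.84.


a = λ/μ = 18.74/11.84 = 1.5828; ρ = a/c = 0.2638
Σ_{k=0}^{5} a^k/k! (terms k=0..5) = 1.00000 + 1.58277 + 1.25258 + 0.66085 + 0.26149 + 0.08278 = 4.84047
Tail: a^6/(6!(1−ρ)) = 15.72198/(720·0.7362) = 0.02966
P₀ = 1/(4.84047 + 0.02966) = 1/4.87013 = 0.205333

Final: 0.205333


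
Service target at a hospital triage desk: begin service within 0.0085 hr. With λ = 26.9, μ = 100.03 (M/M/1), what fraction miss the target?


ρ = 26.9/100.03 = 0.2689
P(Wq > t) = ρ·e^{−(μ−λ)t} = 0.2689·e^{−0.6216}
= 0.2689·0.537082 = 0.144432

Final: 0.144432


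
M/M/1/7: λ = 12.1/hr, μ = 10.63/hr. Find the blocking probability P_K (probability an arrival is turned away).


ρ = λ/μ = 12.1/10.63 = 1.1383
P_K = (1−ρ)ρ^K/(1−ρ^(K+1)) = (-0.1383·2.476080)/(1 − 2.818492)
= -0.342412/-1.818492 = 0.188294

Final: 0.188294


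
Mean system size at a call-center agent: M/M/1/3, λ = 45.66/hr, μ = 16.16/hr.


ρ = 45.66/16.16 = 2.8255
L = ρ[1 − (K+1)ρ^K + Kρ^(K+1)] / [(1−ρ)(1−ρ^(K+1))]
Numerator: 2.8255·(1 − 4·22.557120 + 3·63.735031) = 288.134416
Denominator: (-1.8255)·(-62.735031) = 114.522489
L = 288.134416/114.522489 = 2.5160

Final: 2.5160


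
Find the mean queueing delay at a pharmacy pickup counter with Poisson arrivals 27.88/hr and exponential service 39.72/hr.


ρ = 27.88/39.72 = 0.7019
Wq = ρ/(μ−λ) = 0.7019/(39.72 − 27.88) = 0.7019/11.84 = 0.05928 hr

Final: 0.05928 hr


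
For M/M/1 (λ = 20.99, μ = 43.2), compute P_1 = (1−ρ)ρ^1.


ρ = 20.99/43.2 = 0.4859
P_n = (1−ρ)·ρ^n = (1 − 0.4859)·0.4859^1 = 0.5141·0.485880 = 0.249801

Final: 0.249801


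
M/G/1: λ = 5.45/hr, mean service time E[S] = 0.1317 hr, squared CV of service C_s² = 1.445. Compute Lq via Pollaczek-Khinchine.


ρ = λ·E[S] = 5.45·0.1317 = 0.7178
Lq = ρ²(1+C_s²)/(2(1−ρ)) = 0.5152·(1+1.445)/(2·0.2822)
= 0.5152·2.4450/0.5645 = 2.23153

Final: 2.23153


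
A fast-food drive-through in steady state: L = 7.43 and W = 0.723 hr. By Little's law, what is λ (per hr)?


λ = L/W = 7.43/0.723 = 10.2766 /hr

Final: 10.2766 /hr


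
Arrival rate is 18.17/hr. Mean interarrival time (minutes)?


Mean interarrival time = 1/λ = 1/18.17 hour = 0.05504 hour
In minutes: 0.05504 × 60 = 3.3021 min

Final: 3.3021 min


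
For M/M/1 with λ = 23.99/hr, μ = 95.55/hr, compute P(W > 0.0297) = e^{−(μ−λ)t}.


W ~ Exponential(μ−λ) for M/M/1.
μ − λ = 95.55 − 23.99 = 71.5600
P(W > t) = e^{−(μ−λ)t} = e^{−2.1253} = 0.119393

Final: 0.119393


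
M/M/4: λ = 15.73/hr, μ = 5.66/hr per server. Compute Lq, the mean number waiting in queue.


a = λ/μ = 2.7792; ρ = a/4 = 0.6948
P₀ = 0.051646
Lq = P₀·a^c·ρ / (c!·(1−ρ)²) = 0.051646·59.65532·0.6948/(24·0.09315)
= 0.95747

Final: 0.95747


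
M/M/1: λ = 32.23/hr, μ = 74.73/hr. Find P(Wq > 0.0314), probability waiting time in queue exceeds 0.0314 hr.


ρ = 32.23/74.73 = 0.4313
P(Wq > t) = ρ·e^{−(μ−λ)t} = 0.4313·e^{−1.3345}
= 0.4313·0.263290 = 0.113553

Final: 0.113553


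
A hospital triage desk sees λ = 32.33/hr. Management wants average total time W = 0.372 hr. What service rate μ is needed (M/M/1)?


W = 1/(μ−λ) ⇒ μ − λ = 1/W = 1/0.372 = 2.6882
μ = λ + 1/W = 32.33 + 2.6882 = 35.0182 per hr

Final: 35.0182 /hr


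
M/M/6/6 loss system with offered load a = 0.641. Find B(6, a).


B(c,a) = (a^c/c!) / Σ_{k=0}^{c} a^k/k!
a^6/6! = 0.00009634
Σ terms (k=0..6): 1.00000 + 0.64100 + 0.20544 + 0.04390 + 0.007034 + 0.0009018 + 0.00009634 = 1.898369
B = 0.00009634/1.898369 = 0.00005075

Final: 0.00005075


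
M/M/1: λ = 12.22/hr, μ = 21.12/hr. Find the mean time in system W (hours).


W = 1/(μ−λ) = 1/(21.12 − 12.22) = 1/8.90 = 0.1124 hr

Final: 0.1124 hr


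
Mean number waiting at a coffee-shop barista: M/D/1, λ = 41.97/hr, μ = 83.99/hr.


ρ = 41.97/83.99 = 0.4997
M/D/1: Lq = ρ²/(2(1−ρ)) = 0.2497/(2·0.5003) = 0.24955

Final: 0.24955


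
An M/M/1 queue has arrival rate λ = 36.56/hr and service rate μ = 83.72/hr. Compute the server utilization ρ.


ρ = λ/μ = 36.56/83.72 = 0.4367

Final: 0.4367


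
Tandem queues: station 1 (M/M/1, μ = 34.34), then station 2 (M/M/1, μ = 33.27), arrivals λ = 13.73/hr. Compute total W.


Each node sees arrival rate λ = 13.73/hr (tandem ⇒ throughput preserved).
W₁ = 1/(μ₁−λ) = 1/(34.34−13.73) = 0.04852 hr
W₂ = 1/(μ₂−λ) = 1/(33.27−13.73) = 0.05118 hr
W_total = W₁ + W₂ = 0.04852 + 0.05118 = 0.09970 hr

Final: 0.09970 hr


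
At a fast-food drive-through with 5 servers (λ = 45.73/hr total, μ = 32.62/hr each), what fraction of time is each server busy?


ρ = λ/(cμ) = 45.73/(5·32.62) = 45.73/163.10 = 0.2804

Final: 0.2804


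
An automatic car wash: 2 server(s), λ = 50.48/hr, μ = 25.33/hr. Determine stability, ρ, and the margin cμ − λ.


Total capacity cμ = 2·25.33 = 50.66/hr
ρ = λ/(cμ) = 50.48/50.66 = 0.9964
Stable ⇔ ρ < 1: YES
Spare capacity = cμ − λ = 50.66 − 50.48 = 0.18/hr

Final: ρ = 0.9964; stable; margin = 0.18/hr


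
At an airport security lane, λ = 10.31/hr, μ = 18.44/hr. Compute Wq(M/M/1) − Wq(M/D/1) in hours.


ρ = 10.31/18.44 = 0.5591
Wq(M/M/1) = ρ/(μ−λ) = 0.5591/8.13 = 0.06877 hr
Wq(M/D/1) = ρ/(2(μ−λ)) = 0.03439 hr
Savings = 0.06877 − 0.03439 = 0.03439 hr

Final: 0.03439 hr


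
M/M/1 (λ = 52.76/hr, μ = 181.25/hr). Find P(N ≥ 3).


ρ = 52.76/181.25 = 0.2911
P(N ≥ n) = ρ^n = 0.2911^3 = 0.024665

Final: 0.024665


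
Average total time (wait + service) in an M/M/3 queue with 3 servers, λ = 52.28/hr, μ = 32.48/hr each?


a = 1.6096; ρ = 0.5365; P₀ = 0.185025
Lq = P₀·a^c·ρ/(c!(1−ρ)²) = 0.32122
Wq = Lq/λ = 0.32122/52.28 = 0.006144 hr
W = Wq + 1/μ = 0.006144 + 0.03079 = 0.03693 hr

Final: 0.03693 hr
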